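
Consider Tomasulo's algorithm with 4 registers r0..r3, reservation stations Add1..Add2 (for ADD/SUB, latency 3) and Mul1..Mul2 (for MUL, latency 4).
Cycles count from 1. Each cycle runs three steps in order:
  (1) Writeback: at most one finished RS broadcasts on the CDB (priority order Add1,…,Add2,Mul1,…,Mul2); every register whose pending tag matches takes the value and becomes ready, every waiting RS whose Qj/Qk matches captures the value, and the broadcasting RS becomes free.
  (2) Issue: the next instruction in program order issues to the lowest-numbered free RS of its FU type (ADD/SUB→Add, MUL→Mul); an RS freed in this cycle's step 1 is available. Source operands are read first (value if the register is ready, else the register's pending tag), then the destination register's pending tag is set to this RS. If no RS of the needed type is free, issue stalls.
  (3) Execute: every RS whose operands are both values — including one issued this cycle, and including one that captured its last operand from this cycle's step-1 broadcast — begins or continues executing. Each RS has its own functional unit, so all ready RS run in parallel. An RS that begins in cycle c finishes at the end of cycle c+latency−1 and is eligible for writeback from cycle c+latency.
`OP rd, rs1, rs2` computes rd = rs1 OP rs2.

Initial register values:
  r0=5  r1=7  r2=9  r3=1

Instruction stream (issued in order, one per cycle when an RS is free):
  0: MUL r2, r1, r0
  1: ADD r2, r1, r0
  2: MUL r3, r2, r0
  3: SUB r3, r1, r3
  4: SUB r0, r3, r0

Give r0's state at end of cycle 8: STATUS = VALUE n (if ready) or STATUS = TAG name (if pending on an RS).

  c1: issue MUL r2<-Mul1  regs: r0:5,r1:7,r2:Mul1,r3:1
  c2: issue ADD r2<-Add1  regs: r0:5,r1:7,r2:Add1,r3:1
  c3: issue MUL r3<-Mul2  regs: r0:5,r1:7,r2:Add1,r3:Mul2
  c4: issue SUB r3<-Add2  regs: r0:5,r1:7,r2:Add1,r3:Add2
  c5: CDB Add1=12; issue SUB r0<-Add1  regs: r0:Add1,r1:7,r2:12,r3:Add2
  c6: CDB Mul1=35  regs: r0:Add1,r1:7,r2:12,r3:Add2
  c7: -  regs: r0:Add1,r1:7,r2:12,r3:Add2
  c8: -  regs: r0:Add1,r1:7,r2:12,r3:Add2

STATUS = TAG Add1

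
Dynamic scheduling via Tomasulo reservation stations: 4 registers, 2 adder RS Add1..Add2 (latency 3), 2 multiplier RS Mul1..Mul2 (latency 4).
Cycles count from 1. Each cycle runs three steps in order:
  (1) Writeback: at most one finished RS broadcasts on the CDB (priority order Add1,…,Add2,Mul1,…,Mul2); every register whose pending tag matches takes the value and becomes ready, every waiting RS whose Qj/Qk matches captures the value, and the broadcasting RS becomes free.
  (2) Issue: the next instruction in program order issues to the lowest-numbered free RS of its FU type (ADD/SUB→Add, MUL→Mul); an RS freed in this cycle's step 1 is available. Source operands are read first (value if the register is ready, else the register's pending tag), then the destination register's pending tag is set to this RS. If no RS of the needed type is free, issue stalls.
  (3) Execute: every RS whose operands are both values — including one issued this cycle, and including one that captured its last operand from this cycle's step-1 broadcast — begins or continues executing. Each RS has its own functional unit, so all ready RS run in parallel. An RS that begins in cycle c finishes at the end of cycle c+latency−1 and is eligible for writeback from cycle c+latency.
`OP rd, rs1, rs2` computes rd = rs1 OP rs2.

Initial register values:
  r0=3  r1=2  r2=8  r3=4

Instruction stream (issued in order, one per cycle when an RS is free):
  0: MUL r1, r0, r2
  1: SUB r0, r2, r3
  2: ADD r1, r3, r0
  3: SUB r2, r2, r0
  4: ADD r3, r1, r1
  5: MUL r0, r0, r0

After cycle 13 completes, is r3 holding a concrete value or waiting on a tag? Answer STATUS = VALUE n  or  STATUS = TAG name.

STATUS = VALUE 16

  c1: issue MUL r1<-Mul1  regs: r0:3,r1:Mul1,r2:8,r3:4
  c2: issue SUB r0<-Add1  regs: r0:Add1,r1:Mul1,r2:8,r3:4
  c3: issue ADD r1<-Add2  regs: r0:Add1,r1:Add2,r2:8,r3:4
  c4: stall  regs: r0:Add1,r1:Add2,r2:8,r3:4
  c5: CDB Add1=4; issue SUB r2<-Add1  regs: r0:4,r1:Add2,r2:Add1,r3:4
  c6: CDB Mul1=24; stall  regs: r0:4,r1:Add2,r2:Add1,r3:4
  c7: stall  regs: r0:4,r1:Add2,r2:Add1,r3:4
  c8: CDB Add1=4; issue ADD r3<-Add1  regs: r0:4,r1:Add2,r2:4,r3:Add1
  c9: CDB Add2=8; issue MUL r0<-Mul1  regs: r0:Mul1,r1:8,r2:4,r3:Add1
  c10: -  regs: r0:Mul1,r1:8,r2:4,r3:Add1
  c11: -  regs: r0:Mul1,r1:8,r2:4,r3:Add1
  c12: CDB Add1=16  regs: r0:Mul1,r1:8,r2:4,r3:16
  c13: CDB Mul1=16  regs: r0:16,r1:8,r2:4,r3:16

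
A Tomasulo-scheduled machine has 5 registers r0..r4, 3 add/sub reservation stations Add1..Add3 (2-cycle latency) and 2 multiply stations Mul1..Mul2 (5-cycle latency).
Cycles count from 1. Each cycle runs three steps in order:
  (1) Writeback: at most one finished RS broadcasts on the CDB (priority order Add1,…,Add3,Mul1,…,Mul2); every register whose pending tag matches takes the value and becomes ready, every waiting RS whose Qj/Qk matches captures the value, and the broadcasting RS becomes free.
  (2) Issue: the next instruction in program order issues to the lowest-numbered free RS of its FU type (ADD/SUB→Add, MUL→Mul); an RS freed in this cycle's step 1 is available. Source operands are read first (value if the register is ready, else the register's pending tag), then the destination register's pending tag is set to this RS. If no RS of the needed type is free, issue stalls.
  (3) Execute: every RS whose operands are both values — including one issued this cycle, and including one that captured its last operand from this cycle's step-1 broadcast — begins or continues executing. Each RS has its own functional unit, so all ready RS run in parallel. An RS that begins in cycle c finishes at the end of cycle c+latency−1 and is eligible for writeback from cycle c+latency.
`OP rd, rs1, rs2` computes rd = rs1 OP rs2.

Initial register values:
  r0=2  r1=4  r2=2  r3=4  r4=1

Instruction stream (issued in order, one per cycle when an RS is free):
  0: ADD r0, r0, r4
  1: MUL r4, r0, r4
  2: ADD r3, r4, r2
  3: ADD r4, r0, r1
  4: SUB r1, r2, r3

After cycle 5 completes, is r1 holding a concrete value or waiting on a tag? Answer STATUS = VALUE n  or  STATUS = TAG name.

c1: issue ADD r0<-Add1 | r0:Add1,r1:4,r2:2,r3:4,r4:1
c2: issue MUL r4<-Mul1 | r0:Add1,r1:4,r2:2,r3:4,r4:Mul1
c3: CDB Add1=3; issue ADD r3<-Add1 | r0:3,r1:4,r2:2,r3:Add1,r4:Mul1
c4: issue ADD r4<-Add2 | r0:3,r1:4,r2:2,r3:Add1,r4:Add2
c5: issue SUB r1<-Add3 | r0:3,r1:Add3,r2:2,r3:Add1,r4:Add2

STATUS = TAG Add3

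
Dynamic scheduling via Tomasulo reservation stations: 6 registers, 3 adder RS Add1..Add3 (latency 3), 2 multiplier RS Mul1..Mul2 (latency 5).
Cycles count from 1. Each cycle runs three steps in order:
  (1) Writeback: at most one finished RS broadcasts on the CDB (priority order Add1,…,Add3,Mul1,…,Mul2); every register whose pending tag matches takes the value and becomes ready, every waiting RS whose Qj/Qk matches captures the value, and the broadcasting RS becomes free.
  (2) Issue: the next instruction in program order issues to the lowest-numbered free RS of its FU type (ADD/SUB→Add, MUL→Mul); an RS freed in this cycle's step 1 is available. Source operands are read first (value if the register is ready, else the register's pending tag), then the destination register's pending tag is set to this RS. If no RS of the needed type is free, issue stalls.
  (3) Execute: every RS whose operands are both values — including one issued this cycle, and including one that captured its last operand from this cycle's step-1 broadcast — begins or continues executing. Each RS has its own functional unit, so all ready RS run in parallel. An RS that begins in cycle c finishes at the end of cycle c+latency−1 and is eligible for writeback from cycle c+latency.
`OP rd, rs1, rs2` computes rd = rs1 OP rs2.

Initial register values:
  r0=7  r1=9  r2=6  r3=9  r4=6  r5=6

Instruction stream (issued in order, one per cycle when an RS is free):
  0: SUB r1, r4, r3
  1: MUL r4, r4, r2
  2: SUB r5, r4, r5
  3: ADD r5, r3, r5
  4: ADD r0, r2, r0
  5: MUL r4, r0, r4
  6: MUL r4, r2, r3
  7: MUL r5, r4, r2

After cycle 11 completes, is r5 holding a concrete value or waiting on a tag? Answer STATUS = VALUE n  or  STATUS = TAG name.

  c1: issue SUB r1<-Add1  regs: r0:7,r1:Add1,r2:6,r3:9,r4:6,r5:6
  c2: issue MUL r4<-Mul1  regs: r0:7,r1:Add1,r2:6,r3:9,r4:Mul1,r5:6
  c3: issue SUB r5<-Add2  regs: r0:7,r1:Add1,r2:6,r3:9,r4:Mul1,r5:Add2
  c4: CDB Add1=-3; issue ADD r5<-Add1  regs: r0:7,r1:-3,r2:6,r3:9,r4:Mul1,r5:Add1
  c5: issue ADD r0<-Add3  regs: r0:Add3,r1:-3,r2:6,r3:9,r4:Mul1,r5:Add1
  c6: issue MUL r4<-Mul2  regs: r0:Add3,r1:-3,r2:6,r3:9,r4:Mul2,r5:Add1
  c7: CDB Mul1=36; issue MUL r4<-Mul1  regs: r0:Add3,r1:-3,r2:6,r3:9,r4:Mul1,r5:Add1
  c8: CDB Add3=13; stall  regs: r0:13,r1:-3,r2:6,r3:9,r4:Mul1,r5:Add1
  c9: stall  regs: r0:13,r1:-3,r2:6,r3:9,r4:Mul1,r5:Add1
  c10: CDB Add2=30; stall  regs: r0:13,r1:-3,r2:6,r3:9,r4:Mul1,r5:Add1
  c11: stall  regs: r0:13,r1:-3,r2:6,r3:9,r4:Mul1,r5:Add1

STATUS = TAG Add1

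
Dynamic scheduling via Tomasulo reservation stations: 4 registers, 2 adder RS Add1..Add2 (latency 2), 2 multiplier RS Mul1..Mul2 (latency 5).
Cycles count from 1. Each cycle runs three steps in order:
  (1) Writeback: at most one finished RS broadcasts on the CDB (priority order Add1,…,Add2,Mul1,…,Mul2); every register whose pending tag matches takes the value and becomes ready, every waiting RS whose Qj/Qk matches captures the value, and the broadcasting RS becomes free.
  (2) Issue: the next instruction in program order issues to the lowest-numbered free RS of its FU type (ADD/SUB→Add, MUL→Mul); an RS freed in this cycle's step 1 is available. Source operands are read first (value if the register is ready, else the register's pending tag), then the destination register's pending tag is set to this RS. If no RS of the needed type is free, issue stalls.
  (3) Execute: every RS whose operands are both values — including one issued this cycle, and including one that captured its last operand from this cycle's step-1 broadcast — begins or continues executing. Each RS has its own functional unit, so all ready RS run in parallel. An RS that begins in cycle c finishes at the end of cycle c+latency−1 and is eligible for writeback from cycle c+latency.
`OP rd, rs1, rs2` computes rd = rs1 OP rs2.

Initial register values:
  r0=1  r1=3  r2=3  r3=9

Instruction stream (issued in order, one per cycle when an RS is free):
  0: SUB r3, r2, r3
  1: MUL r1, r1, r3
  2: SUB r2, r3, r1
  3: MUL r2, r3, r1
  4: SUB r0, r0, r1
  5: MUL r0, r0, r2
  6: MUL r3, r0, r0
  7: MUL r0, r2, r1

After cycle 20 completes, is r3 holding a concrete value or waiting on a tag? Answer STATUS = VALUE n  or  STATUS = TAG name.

  c1: issue SUB r3<-Add1  regs: r0:1,r1:3,r2:3,r3:Add1
  c2: issue MUL r1<-Mul1  regs: r0:1,r1:Mul1,r2:3,r3:Add1
  c3: CDB Add1=-6; issue SUB r2<-Add1  regs: r0:1,r1:Mul1,r2:Add1,r3:-6
  c4: issue MUL r2<-Mul2  regs: r0:1,r1:Mul1,r2:Mul2,r3:-6
  c5: issue SUB r0<-Add2  regs: r0:Add2,r1:Mul1,r2:Mul2,r3:-6
  c6: stall  regs: r0:Add2,r1:Mul1,r2:Mul2,r3:-6
  c7: stall  regs: r0:Add2,r1:Mul1,r2:Mul2,r3:-6
  c8: CDB Mul1=-18; issue MUL r0<-Mul1  regs: r0:Mul1,r1:-18,r2:Mul2,r3:-6
  c9: stall  regs: r0:Mul1,r1:-18,r2:Mul2,r3:-6
  c10: CDB Add1=12; stall  regs: r0:Mul1,r1:-18,r2:Mul2,r3:-6
  c11: CDB Add2=19; stall  regs: r0:Mul1,r1:-18,r2:Mul2,r3:-6
  c12: stall  regs: r0:Mul1,r1:-18,r2:Mul2,r3:-6
  c13: CDB Mul2=108; issue MUL r3<-Mul2  regs: r0:Mul1,r1:-18,r2:108,r3:Mul2
  c14: stall  regs: r0:Mul1,r1:-18,r2:108,r3:Mul2
  c15: stall  regs: r0:Mul1,r1:-18,r2:108,r3:Mul2
  c16: stall  regs: r0:Mul1,r1:-18,r2:108,r3:Mul2
  c17: stall  regs: r0:Mul1,r1:-18,r2:108,r3:Mul2
  c18: CDB Mul1=2052; issue MUL r0<-Mul1  regs: r0:Mul1,r1:-18,r2:108,r3:Mul2
  c19: -  regs: r0:Mul1,r1:-18,r2:108,r3:Mul2
  c20: -  regs: r0:Mul1,r1:-18,r2:108,r3:Mul2

STATUS = TAG Mul2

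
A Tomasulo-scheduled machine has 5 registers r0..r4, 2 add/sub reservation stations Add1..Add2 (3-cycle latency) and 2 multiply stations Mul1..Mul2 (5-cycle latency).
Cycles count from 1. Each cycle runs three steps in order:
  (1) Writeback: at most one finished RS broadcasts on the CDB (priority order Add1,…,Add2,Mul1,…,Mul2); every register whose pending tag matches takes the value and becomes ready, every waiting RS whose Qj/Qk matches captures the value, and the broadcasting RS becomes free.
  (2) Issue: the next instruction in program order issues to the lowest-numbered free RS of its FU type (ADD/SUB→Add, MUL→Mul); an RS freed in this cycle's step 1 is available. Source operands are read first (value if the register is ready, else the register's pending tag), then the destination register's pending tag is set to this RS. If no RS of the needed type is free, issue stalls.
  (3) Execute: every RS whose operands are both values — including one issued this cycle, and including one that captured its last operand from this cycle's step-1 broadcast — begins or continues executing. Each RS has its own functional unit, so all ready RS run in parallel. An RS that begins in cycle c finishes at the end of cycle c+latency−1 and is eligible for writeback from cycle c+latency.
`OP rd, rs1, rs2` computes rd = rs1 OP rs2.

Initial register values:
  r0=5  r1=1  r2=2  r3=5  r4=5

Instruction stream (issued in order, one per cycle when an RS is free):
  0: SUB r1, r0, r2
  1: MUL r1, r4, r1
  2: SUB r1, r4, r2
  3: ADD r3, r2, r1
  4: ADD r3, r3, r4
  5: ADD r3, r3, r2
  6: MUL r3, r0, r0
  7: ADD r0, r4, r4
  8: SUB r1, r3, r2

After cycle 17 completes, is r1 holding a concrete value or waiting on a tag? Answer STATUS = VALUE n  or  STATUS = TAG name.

cycle 1: issue SUB r1<-Add1 // r0:5,r1:Add1,r2:2,r3:5,r4:5
cycle 2: issue MUL r1<-Mul1 // r0:5,r1:Mul1,r2:2,r3:5,r4:5
cycle 3: issue SUB r1<-Add2 // r0:5,r1:Add2,r2:2,r3:5,r4:5
cycle 4: CDB Add1=3; issue ADD r3<-Add1 // r0:5,r1:Add2,r2:2,r3:Add1,r4:5
cycle 5: stall // r0:5,r1:Add2,r2:2,r3:Add1,r4:5
cycle 6: CDB Add2=3; issue ADD r3<-Add2 // r0:5,r1:3,r2:2,r3:Add2,r4:5
cycle 7: stall // r0:5,r1:3,r2:2,r3:Add2,r4:5
cycle 8: stall // r0:5,r1:3,r2:2,r3:Add2,r4:5
cycle 9: CDB Add1=5; issue ADD r3<-Add1 // r0:5,r1:3,r2:2,r3:Add1,r4:5
cycle 10: CDB Mul1=15; issue MUL r3<-Mul1 // r0:5,r1:3,r2:2,r3:Mul1,r4:5
cycle 11: stall // r0:5,r1:3,r2:2,r3:Mul1,r4:5
cycle 12: CDB Add2=10; issue ADD r0<-Add2 // r0:Add2,r1:3,r2:2,r3:Mul1,r4:5
cycle 13: stall // r0:Add2,r1:3,r2:2,r3:Mul1,r4:5
cycle 14: stall // r0:Add2,r1:3,r2:2,r3:Mul1,r4:5
cycle 15: CDB Add1=12; issue SUB r1<-Add1 // r0:Add2,r1:Add1,r2:2,r3:Mul1,r4:5
cycle 16: CDB Add2=10 // r0:10,r1:Add1,r2:2,r3:Mul1,r4:5
cycle 17: CDB Mul1=25 // r0:10,r1:Add1,r2:2,r3:25,r4:5

STATUS = TAG Add1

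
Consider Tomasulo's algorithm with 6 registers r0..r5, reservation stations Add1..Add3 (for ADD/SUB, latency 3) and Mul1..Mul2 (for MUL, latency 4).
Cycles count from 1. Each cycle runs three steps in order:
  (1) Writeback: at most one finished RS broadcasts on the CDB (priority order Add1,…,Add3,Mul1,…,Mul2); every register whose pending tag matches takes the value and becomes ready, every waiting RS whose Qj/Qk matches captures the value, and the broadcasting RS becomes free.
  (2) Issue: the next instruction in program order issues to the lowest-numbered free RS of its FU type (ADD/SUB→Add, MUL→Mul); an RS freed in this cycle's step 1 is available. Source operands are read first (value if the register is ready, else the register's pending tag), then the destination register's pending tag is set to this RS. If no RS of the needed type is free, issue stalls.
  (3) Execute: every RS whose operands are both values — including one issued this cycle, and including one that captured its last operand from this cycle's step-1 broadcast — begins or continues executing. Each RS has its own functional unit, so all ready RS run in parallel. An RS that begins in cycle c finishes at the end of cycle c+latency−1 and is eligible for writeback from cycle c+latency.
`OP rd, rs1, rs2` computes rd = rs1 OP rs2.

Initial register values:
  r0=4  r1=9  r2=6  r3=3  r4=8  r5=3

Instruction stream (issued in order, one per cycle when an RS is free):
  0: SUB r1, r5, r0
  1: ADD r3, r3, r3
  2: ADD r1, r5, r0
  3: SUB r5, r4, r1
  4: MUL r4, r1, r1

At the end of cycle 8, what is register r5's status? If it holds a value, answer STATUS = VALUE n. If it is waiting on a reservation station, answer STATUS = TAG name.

c1: issue SUB r1<-Add1 | r0:4,r1:Add1,r2:6,r3:3,r4:8,r5:3
c2: issue ADD r3<-Add2 | r0:4,r1:Add1,r2:6,r3:Add2,r4:8,r5:3
c3: issue ADD r1<-Add3 | r0:4,r1:Add3,r2:6,r3:Add2,r4:8,r5:3
c4: CDB Add1=-1; issue SUB r5<-Add1 | r0:4,r1:Add3,r2:6,r3:Add2,r4:8,r5:Add1
c5: CDB Add2=6; issue MUL r4<-Mul1 | r0:4,r1:Add3,r2:6,r3:6,r4:Mul1,r5:Add1
c6: CDB Add3=7 | r0:4,r1:7,r2:6,r3:6,r4:Mul1,r5:Add1
c7: - | r0:4,r1:7,r2:6,r3:6,r4:Mul1,r5:Add1
c8: - | r0:4,r1:7,r2:6,r3:6,r4:Mul1,r5:Add1

STATUS = TAG Add1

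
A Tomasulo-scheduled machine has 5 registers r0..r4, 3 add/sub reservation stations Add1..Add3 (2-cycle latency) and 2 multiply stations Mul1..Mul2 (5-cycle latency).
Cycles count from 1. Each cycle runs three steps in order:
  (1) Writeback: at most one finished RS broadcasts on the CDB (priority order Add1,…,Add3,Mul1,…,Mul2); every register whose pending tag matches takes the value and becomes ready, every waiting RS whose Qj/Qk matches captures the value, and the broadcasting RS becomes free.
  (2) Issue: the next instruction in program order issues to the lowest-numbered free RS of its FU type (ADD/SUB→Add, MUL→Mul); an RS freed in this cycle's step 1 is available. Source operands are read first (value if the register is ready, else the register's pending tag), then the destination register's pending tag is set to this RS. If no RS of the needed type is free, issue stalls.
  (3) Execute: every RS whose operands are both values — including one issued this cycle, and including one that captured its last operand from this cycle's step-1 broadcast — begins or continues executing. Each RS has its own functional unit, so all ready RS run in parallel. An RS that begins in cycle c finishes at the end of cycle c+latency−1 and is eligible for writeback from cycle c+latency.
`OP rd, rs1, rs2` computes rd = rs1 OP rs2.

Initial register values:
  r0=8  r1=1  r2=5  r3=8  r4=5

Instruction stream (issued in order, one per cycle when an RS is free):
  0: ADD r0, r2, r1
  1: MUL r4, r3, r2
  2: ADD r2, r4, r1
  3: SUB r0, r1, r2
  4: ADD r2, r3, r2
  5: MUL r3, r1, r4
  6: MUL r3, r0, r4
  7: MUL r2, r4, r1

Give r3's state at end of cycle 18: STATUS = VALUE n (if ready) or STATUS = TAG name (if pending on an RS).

STATUS = VALUE -1600

c1: issue ADD r0<-Add1 | r0:Add1,r1:1,r2:5,r3:8,r4:5
c2: issue MUL r4<-Mul1 | r0:Add1,r1:1,r2:5,r3:8,r4:Mul1
c3: CDB Add1=6; issue ADD r2<-Add1 | r0:6,r1:1,r2:Add1,r3:8,r4:Mul1
c4: issue SUB r0<-Add2 | r0:Add2,r1:1,r2:Add1,r3:8,r4:Mul1
c5: issue ADD r2<-Add3 | r0:Add2,r1:1,r2:Add3,r3:8,r4:Mul1
c6: issue MUL r3<-Mul2 | r0:Add2,r1:1,r2:Add3,r3:Mul2,r4:Mul1
c7: CDB Mul1=40; issue MUL r3<-Mul1 | r0:Add2,r1:1,r2:Add3,r3:Mul1,r4:40
c8: stall | r0:Add2,r1:1,r2:Add3,r3:Mul1,r4:40
c9: CDB Add1=41; stall | r0:Add2,r1:1,r2:Add3,r3:Mul1,r4:40
c10: stall | r0:Add2,r1:1,r2:Add3,r3:Mul1,r4:40
c11: CDB Add2=-40; stall | r0:-40,r1:1,r2:Add3,r3:Mul1,r4:40
c12: CDB Add3=49; stall | r0:-40,r1:1,r2:49,r3:Mul1,r4:40
c13: CDB Mul2=40; issue MUL r2<-Mul2 | r0:-40,r1:1,r2:Mul2,r3:Mul1,r4:40
c14: - | r0:-40,r1:1,r2:Mul2,r3:Mul1,r4:40
c15: - | r0:-40,r1:1,r2:Mul2,r3:Mul1,r4:40
c16: CDB Mul1=-1600 | r0:-40,r1:1,r2:Mul2,r3:-1600,r4:40
c17: - | r0:-40,r1:1,r2:Mul2,r3:-1600,r4:40
c18: CDB Mul2=40 | r0:-40,r1:1,r2:40,r3:-1600,r4:40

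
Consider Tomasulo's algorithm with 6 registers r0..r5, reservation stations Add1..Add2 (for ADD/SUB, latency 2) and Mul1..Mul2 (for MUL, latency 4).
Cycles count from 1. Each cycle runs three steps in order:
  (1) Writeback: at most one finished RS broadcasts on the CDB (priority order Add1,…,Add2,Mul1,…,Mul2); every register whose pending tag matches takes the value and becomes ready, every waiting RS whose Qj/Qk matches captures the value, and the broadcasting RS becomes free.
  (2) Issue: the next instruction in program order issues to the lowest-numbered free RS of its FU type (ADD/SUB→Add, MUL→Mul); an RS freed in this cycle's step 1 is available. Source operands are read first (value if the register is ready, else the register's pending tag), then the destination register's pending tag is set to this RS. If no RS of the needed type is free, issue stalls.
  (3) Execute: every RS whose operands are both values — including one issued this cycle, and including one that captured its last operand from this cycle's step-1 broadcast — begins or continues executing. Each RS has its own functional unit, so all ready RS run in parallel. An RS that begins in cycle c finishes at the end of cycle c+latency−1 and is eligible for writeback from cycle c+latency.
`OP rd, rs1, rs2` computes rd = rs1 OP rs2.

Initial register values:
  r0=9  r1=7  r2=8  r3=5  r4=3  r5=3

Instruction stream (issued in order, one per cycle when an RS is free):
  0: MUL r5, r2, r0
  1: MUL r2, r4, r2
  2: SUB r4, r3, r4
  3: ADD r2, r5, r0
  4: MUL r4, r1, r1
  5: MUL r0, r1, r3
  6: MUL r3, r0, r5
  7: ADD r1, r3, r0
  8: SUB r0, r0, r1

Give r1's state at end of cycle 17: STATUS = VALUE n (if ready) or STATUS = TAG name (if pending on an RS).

STATUS = VALUE 2555

cycle 1: issue MUL r5<-Mul1 // r0:9,r1:7,r2:8,r3:5,r4:3,r5:Mul1
cycle 2: issue MUL r2<-Mul2 // r0:9,r1:7,r2:Mul2,r3:5,r4:3,r5:Mul1
cycle 3: issue SUB r4<-Add1 // r0:9,r1:7,r2:Mul2,r3:5,r4:Add1,r5:Mul1
cycle 4: issue ADD r2<-Add2 // r0:9,r1:7,r2:Add2,r3:5,r4:Add1,r5:Mul1
cycle 5: CDB Add1=2; stall // r0:9,r1:7,r2:Add2,r3:5,r4:2,r5:Mul1
cycle 6: CDB Mul1=72; issue MUL r4<-Mul1 // r0:9,r1:7,r2:Add2,r3:5,r4:Mul1,r5:72
cycle 7: CDB Mul2=24; issue MUL r0<-Mul2 // r0:Mul2,r1:7,r2:Add2,r3:5,r4:Mul1,r5:72
cycle 8: CDB Add2=81; stall // r0:Mul2,r1:7,r2:81,r3:5,r4:Mul1,r5:72
cycle 9: stall // r0:Mul2,r1:7,r2:81,r3:5,r4:Mul1,r5:72
cycle 10: CDB Mul1=49; issue MUL r3<-Mul1 // r0:Mul2,r1:7,r2:81,r3:Mul1,r4:49,r5:72
cycle 11: CDB Mul2=35; issue ADD r1<-Add1 // r0:35,r1:Add1,r2:81,r3:Mul1,r4:49,r5:72
cycle 12: issue SUB r0<-Add2 // r0:Add2,r1:Add1,r2:81,r3:Mul1,r4:49,r5:72
cycle 13: - // r0:Add2,r1:Add1,r2:81,r3:Mul1,r4:49,r5:72
cycle 14: - // r0:Add2,r1:Add1,r2:81,r3:Mul1,r4:49,r5:72
cycle 15: CDB Mul1=2520 // r0:Add2,r1:Add1,r2:81,r3:2520,r4:49,r5:72
cycle 16: - // r0:Add2,r1:Add1,r2:81,r3:2520,r4:49,r5:72
cycle 17: CDB Add1=2555 // r0:Add2,r1:2555,r2:81,r3:2520,r4:49,r5:72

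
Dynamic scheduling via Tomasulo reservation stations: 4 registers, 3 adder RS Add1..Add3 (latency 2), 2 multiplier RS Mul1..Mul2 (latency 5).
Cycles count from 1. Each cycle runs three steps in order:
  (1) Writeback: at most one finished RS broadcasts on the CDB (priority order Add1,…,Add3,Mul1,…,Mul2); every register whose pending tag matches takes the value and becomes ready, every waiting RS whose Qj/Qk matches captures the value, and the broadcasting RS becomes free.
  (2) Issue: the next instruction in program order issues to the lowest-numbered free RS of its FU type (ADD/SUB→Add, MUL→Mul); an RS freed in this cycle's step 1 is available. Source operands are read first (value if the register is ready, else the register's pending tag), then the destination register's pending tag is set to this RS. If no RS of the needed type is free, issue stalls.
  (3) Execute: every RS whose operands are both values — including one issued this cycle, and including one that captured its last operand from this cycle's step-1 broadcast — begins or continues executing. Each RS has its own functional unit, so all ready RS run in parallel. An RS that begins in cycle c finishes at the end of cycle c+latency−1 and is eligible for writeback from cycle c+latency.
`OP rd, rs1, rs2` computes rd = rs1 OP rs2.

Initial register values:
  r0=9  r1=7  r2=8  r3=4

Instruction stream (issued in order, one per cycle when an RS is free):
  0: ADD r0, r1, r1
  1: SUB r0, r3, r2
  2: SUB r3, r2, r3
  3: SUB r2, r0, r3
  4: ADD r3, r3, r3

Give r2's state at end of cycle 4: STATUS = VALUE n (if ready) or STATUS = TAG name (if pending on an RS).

STATUS = TAG Add2

  c1: issue ADD r0<-Add1  regs: r0:Add1,r1:7,r2:8,r3:4
  c2: issue SUB r0<-Add2  regs: r0:Add2,r1:7,r2:8,r3:4
  c3: CDB Add1=14; issue SUB r3<-Add1  regs: r0:Add2,r1:7,r2:8,r3:Add1
  c4: CDB Add2=-4; issue SUB r2<-Add2  regs: r0:-4,r1:7,r2:Add2,r3:Add1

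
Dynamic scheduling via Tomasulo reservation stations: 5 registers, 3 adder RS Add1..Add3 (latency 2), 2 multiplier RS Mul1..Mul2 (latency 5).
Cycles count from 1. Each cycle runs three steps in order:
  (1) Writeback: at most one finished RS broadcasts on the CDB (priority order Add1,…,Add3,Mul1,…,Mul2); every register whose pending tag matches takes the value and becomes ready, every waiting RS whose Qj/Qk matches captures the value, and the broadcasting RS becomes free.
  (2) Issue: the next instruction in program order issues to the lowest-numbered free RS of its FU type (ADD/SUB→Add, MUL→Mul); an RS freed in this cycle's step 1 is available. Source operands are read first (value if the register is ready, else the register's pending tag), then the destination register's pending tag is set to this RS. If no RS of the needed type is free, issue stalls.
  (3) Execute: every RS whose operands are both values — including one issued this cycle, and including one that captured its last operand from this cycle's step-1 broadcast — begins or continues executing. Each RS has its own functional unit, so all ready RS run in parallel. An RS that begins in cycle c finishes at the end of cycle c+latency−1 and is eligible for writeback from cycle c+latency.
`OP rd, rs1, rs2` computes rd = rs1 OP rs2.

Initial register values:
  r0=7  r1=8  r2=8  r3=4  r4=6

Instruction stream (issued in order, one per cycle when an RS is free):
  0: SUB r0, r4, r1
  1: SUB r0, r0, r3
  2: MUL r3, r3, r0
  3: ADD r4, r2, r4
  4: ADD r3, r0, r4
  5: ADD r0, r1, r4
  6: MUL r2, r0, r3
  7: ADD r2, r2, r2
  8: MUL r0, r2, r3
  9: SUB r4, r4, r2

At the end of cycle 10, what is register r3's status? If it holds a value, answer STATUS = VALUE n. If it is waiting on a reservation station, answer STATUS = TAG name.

STATUS = VALUE 8

cycle 1: issue SUB r0<-Add1 // r0:Add1,r1:8,r2:8,r3:4,r4:6
cycle 2: issue SUB r0<-Add2 // r0:Add2,r1:8,r2:8,r3:4,r4:6
cycle 3: CDB Add1=-2; issue MUL r3<-Mul1 // r0:Add2,r1:8,r2:8,r3:Mul1,r4:6
cycle 4: issue ADD r4<-Add1 // r0:Add2,r1:8,r2:8,r3:Mul1,r4:Add1
cycle 5: CDB Add2=-6; issue ADD r3<-Add2 // r0:-6,r1:8,r2:8,r3:Add2,r4:Add1
cycle 6: CDB Add1=14; issue ADD r0<-Add1 // r0:Add1,r1:8,r2:8,r3:Add2,r4:14
cycle 7: issue MUL r2<-Mul2 // r0:Add1,r1:8,r2:Mul2,r3:Add2,r4:14
cycle 8: CDB Add1=22; issue ADD r2<-Add1 // r0:22,r1:8,r2:Add1,r3:Add2,r4:14
cycle 9: CDB Add2=8; stall // r0:22,r1:8,r2:Add1,r3:8,r4:14
cycle 10: CDB Mul1=-24; issue MUL r0<-Mul1 // r0:Mul1,r1:8,r2:Add1,r3:8,r4:14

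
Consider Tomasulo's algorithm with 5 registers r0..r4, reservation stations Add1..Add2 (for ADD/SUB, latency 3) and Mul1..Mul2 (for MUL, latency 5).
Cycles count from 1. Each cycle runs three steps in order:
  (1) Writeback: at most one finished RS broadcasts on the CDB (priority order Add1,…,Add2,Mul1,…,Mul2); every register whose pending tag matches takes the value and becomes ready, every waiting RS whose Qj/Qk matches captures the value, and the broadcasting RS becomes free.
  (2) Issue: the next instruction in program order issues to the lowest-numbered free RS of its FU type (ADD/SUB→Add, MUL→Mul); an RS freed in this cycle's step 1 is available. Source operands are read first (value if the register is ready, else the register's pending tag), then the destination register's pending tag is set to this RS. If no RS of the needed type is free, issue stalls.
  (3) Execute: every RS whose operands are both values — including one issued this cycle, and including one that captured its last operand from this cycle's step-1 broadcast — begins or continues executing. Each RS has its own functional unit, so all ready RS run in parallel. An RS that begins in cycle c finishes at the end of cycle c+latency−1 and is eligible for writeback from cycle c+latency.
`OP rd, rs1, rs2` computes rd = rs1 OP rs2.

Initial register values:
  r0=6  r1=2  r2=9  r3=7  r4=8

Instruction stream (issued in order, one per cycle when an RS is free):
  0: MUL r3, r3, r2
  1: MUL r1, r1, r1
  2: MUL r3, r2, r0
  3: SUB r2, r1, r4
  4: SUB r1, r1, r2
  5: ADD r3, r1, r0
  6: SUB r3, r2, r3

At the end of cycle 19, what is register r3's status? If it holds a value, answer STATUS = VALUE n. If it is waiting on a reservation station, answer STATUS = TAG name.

  c1: issue MUL r3<-Mul1  regs: r0:6,r1:2,r2:9,r3:Mul1,r4:8
  c2: issue MUL r1<-Mul2  regs: r0:6,r1:Mul2,r2:9,r3:Mul1,r4:8
  c3: stall  regs: r0:6,r1:Mul2,r2:9,r3:Mul1,r4:8
  c4: stall  regs: r0:6,r1:Mul2,r2:9,r3:Mul1,r4:8
  c5: stall  regs: r0:6,r1:Mul2,r2:9,r3:Mul1,r4:8
  c6: CDB Mul1=63; issue MUL r3<-Mul1  regs: r0:6,r1:Mul2,r2:9,r3:Mul1,r4:8
  c7: CDB Mul2=4; issue SUB r2<-Add1  regs: r0:6,r1:4,r2:Add1,r3:Mul1,r4:8
  c8: issue SUB r1<-Add2  regs: r0:6,r1:Add2,r2:Add1,r3:Mul1,r4:8
  c9: stall  regs: r0:6,r1:Add2,r2:Add1,r3:Mul1,r4:8
  c10: CDB Add1=-4; issue ADD r3<-Add1  regs: r0:6,r1:Add2,r2:-4,r3:Add1,r4:8
  c11: CDB Mul1=54; stall  regs: r0:6,r1:Add2,r2:-4,r3:Add1,r4:8
  c12: stall  regs: r0:6,r1:Add2,r2:-4,r3:Add1,r4:8
  c13: CDB Add2=8; issue SUB r3<-Add2  regs: r0:6,r1:8,r2:-4,r3:Add2,r4:8
  c14: -  regs: r0:6,r1:8,r2:-4,r3:Add2,r4:8
  c15: -  regs: r0:6,r1:8,r2:-4,r3:Add2,r4:8
  c16: CDB Add1=14  regs: r0:6,r1:8,r2:-4,r3:Add2,r4:8
  c17: -  regs: r0:6,r1:8,r2:-4,r3:Add2,r4:8
  c18: -  regs: r0:6,r1:8,r2:-4,r3:Add2,r4:8
  c19: CDB Add2=-18  regs: r0:6,r1:8,r2:-4,r3:-18,r4:8

STATUS = VALUE -18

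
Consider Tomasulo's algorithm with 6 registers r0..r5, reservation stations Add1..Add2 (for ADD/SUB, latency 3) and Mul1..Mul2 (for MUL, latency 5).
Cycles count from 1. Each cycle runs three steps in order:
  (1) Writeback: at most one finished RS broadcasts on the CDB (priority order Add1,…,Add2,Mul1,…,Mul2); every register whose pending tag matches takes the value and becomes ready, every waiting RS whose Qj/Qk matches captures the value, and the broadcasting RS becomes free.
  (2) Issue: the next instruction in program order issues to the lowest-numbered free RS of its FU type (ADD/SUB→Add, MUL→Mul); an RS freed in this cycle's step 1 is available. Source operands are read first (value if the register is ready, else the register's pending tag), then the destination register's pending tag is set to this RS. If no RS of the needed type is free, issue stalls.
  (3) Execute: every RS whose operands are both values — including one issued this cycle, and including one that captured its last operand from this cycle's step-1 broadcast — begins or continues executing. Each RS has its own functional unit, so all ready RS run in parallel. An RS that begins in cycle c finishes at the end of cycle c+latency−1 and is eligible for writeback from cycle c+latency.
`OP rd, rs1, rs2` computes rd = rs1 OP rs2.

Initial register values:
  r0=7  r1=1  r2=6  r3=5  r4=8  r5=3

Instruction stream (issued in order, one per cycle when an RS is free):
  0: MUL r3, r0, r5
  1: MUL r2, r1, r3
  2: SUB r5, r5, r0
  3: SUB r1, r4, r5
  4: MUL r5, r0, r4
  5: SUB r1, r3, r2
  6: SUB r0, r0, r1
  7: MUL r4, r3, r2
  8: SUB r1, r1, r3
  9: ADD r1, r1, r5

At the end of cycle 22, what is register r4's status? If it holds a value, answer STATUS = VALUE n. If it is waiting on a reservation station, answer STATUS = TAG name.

STATUS = VALUE 441

c1: issue MUL r3<-Mul1 | r0:7,r1:1,r2:6,r3:Mul1,r4:8,r5:3
c2: issue MUL r2<-Mul2 | r0:7,r1:1,r2:Mul2,r3:Mul1,r4:8,r5:3
c3: issue SUB r5<-Add1 | r0:7,r1:1,r2:Mul2,r3:Mul1,r4:8,r5:Add1
c4: issue SUB r1<-Add2 | r0:7,r1:Add2,r2:Mul2,r3:Mul1,r4:8,r5:Add1
c5: stall | r0:7,r1:Add2,r2:Mul2,r3:Mul1,r4:8,r5:Add1
c6: CDB Add1=-4; stall | r0:7,r1:Add2,r2:Mul2,r3:Mul1,r4:8,r5:-4
c7: CDB Mul1=21; issue MUL r5<-Mul1 | r0:7,r1:Add2,r2:Mul2,r3:21,r4:8,r5:Mul1
c8: issue SUB r1<-Add1 | r0:7,r1:Add1,r2:Mul2,r3:21,r4:8,r5:Mul1
c9: CDB Add2=12; issue SUB r0<-Add2 | r0:Add2,r1:Add1,r2:Mul2,r3:21,r4:8,r5:Mul1
c10: stall | r0:Add2,r1:Add1,r2:Mul2,r3:21,r4:8,r5:Mul1
c11: stall | r0:Add2,r1:Add1,r2:Mul2,r3:21,r4:8,r5:Mul1
c12: CDB Mul1=56; issue MUL r4<-Mul1 | r0:Add2,r1:Add1,r2:Mul2,r3:21,r4:Mul1,r5:56
c13: CDB Mul2=21; stall | r0:Add2,r1:Add1,r2:21,r3:21,r4:Mul1,r5:56
c14: stall | r0:Add2,r1:Add1,r2:21,r3:21,r4:Mul1,r5:56
c15: stall | r0:Add2,r1:Add1,r2:21,r3:21,r4:Mul1,r5:56
c16: CDB Add1=0; issue SUB r1<-Add1 | r0:Add2,r1:Add1,r2:21,r3:21,r4:Mul1,r5:56
c17: stall | r0:Add2,r1:Add1,r2:21,r3:21,r4:Mul1,r5:56
c18: CDB Mul1=441; stall | r0:Add2,r1:Add1,r2:21,r3:21,r4:441,r5:56
c19: CDB Add1=-21; issue ADD r1<-Add1 | r0:Add2,r1:Add1,r2:21,r3:21,r4:441,r5:56
c20: CDB Add2=7 | r0:7,r1:Add1,r2:21,r3:21,r4:441,r5:56
c21: - | r0:7,r1:Add1,r2:21,r3:21,r4:441,r5:56
c22: CDB Add1=35 | r0:7,r1:35,r2:21,r3:21,r4:441,r5:56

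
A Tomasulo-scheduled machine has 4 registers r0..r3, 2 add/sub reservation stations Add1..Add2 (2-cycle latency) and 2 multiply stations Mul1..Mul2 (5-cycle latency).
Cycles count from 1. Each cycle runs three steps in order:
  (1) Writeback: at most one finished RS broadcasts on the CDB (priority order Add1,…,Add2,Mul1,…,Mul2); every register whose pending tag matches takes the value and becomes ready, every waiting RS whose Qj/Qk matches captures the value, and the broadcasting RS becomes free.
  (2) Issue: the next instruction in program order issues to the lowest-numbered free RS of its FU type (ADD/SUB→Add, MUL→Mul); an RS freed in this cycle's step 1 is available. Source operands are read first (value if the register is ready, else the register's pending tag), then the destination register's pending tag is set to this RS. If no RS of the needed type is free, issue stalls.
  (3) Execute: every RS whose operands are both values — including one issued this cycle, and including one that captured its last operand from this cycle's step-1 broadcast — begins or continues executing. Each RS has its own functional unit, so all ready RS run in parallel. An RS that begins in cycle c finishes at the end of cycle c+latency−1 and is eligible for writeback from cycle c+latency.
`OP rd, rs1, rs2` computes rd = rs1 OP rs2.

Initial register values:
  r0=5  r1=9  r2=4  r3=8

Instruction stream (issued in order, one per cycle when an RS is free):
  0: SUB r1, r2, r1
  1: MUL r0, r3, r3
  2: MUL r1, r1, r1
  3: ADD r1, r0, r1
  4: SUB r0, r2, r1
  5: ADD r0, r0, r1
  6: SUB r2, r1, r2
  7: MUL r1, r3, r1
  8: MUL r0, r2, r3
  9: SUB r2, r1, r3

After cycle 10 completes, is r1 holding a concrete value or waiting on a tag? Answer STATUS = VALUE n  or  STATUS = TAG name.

c1: issue SUB r1<-Add1 | r0:5,r1:Add1,r2:4,r3:8
c2: issue MUL r0<-Mul1 | r0:Mul1,r1:Add1,r2:4,r3:8
c3: CDB Add1=-5; issue MUL r1<-Mul2 | r0:Mul1,r1:Mul2,r2:4,r3:8
c4: issue ADD r1<-Add1 | r0:Mul1,r1:Add1,r2:4,r3:8
c5: issue SUB r0<-Add2 | r0:Add2,r1:Add1,r2:4,r3:8
c6: stall | r0:Add2,r1:Add1,r2:4,r3:8
c7: CDB Mul1=64; stall | r0:Add2,r1:Add1,r2:4,r3:8
c8: CDB Mul2=25; stall | r0:Add2,r1:Add1,r2:4,r3:8
c9: stall | r0:Add2,r1:Add1,r2:4,r3:8
c10: CDB Add1=89; issue ADD r0<-Add1 | r0:Add1,r1:89,r2:4,r3:8

STATUS = VALUE 89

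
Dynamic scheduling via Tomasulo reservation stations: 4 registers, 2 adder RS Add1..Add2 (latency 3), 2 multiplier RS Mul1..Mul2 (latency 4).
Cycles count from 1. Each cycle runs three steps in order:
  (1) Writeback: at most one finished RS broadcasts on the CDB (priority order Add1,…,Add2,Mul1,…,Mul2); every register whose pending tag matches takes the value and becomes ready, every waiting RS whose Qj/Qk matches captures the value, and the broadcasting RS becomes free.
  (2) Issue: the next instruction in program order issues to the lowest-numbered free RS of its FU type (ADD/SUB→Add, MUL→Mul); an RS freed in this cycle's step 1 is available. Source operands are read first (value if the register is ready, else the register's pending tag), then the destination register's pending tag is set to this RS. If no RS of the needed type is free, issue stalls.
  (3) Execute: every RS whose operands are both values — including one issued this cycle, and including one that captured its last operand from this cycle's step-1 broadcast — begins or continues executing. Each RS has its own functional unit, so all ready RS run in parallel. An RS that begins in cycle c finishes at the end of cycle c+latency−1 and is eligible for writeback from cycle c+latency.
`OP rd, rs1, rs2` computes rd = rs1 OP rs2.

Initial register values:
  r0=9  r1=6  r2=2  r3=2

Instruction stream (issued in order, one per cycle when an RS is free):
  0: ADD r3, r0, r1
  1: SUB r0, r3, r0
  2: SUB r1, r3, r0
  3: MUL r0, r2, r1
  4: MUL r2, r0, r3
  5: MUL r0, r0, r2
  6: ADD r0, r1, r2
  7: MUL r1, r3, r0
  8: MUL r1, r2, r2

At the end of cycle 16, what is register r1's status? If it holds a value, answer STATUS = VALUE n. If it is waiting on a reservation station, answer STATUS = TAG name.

STATUS = VALUE 9

c1: issue ADD r3<-Add1 | r0:9,r1:6,r2:2,r3:Add1
c2: issue SUB r0<-Add2 | r0:Add2,r1:6,r2:2,r3:Add1
c3: stall | r0:Add2,r1:6,r2:2,r3:Add1
c4: CDB Add1=15; issue SUB r1<-Add1 | r0:Add2,r1:Add1,r2:2,r3:15
c5: issue MUL r0<-Mul1 | r0:Mul1,r1:Add1,r2:2,r3:15
c6: issue MUL r2<-Mul2 | r0:Mul1,r1:Add1,r2:Mul2,r3:15
c7: CDB Add2=6; stall | r0:Mul1,r1:Add1,r2:Mul2,r3:15
c8: stall | r0:Mul1,r1:Add1,r2:Mul2,r3:15
c9: stall | r0:Mul1,r1:Add1,r2:Mul2,r3:15
c10: CDB Add1=9; stall | r0:Mul1,r1:9,r2:Mul2,r3:15
c11: stall | r0:Mul1,r1:9,r2:Mul2,r3:15
c12: stall | r0:Mul1,r1:9,r2:Mul2,r3:15
c13: stall | r0:Mul1,r1:9,r2:Mul2,r3:15
c14: CDB Mul1=18; issue MUL r0<-Mul1 | r0:Mul1,r1:9,r2:Mul2,r3:15
c15: issue ADD r0<-Add1 | r0:Add1,r1:9,r2:Mul2,r3:15
c16: stall | r0:Add1,r1:9,r2:Mul2,r3:15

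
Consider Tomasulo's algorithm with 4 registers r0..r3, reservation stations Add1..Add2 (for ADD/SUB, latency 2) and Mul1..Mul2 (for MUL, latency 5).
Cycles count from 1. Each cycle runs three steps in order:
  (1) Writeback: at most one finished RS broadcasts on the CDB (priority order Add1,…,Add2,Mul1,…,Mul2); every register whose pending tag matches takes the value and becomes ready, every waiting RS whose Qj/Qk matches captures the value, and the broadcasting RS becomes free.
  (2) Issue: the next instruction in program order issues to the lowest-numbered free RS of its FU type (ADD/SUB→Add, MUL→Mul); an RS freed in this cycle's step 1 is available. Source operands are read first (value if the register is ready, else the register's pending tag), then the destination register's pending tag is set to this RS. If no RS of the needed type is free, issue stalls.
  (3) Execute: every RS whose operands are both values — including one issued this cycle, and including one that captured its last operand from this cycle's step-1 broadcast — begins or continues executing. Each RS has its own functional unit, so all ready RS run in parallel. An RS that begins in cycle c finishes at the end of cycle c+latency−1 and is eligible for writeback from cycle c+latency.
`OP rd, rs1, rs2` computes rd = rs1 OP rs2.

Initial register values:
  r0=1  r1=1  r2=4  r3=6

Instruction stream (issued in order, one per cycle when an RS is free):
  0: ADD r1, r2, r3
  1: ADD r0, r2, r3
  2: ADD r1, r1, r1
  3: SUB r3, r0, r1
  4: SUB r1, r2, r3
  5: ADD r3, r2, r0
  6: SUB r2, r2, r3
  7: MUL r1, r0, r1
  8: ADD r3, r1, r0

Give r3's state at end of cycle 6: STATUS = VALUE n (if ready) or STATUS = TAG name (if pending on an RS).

STATUS = TAG Add2

  c1: issue ADD r1<-Add1  regs: r0:1,r1:Add1,r2:4,r3:6
  c2: issue ADD r0<-Add2  regs: r0:Add2,r1:Add1,r2:4,r3:6
  c3: CDB Add1=10; issue ADD r1<-Add1  regs: r0:Add2,r1:Add1,r2:4,r3:6
  c4: CDB Add2=10; issue SUB r3<-Add2  regs: r0:10,r1:Add1,r2:4,r3:Add2
  c5: CDB Add1=20; issue SUB r1<-Add1  regs: r0:10,r1:Add1,r2:4,r3:Add2
  c6: stall  regs: r0:10,r1:Add1,r2:4,r3:Add2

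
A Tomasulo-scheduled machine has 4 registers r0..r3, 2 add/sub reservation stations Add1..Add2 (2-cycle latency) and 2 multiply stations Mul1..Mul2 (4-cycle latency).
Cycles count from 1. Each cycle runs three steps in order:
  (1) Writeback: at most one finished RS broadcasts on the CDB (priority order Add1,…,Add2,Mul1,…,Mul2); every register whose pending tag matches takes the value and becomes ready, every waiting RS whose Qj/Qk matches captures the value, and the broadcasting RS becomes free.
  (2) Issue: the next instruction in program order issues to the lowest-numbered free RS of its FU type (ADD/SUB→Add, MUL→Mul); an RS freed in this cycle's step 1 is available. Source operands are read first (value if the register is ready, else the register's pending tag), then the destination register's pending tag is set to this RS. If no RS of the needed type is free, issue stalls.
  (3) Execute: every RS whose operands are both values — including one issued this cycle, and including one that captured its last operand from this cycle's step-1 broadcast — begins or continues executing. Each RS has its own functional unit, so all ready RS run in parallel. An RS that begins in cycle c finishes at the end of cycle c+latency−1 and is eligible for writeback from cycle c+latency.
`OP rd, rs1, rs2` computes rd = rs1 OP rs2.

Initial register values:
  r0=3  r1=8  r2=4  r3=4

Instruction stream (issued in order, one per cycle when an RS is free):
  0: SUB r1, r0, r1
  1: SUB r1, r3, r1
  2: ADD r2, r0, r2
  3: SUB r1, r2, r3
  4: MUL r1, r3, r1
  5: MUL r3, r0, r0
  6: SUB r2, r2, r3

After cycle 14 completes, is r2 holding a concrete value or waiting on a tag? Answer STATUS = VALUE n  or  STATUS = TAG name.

STATUS = VALUE -2

c1: issue SUB r1<-Add1 | r0:3,r1:Add1,r2:4,r3:4
c2: issue SUB r1<-Add2 | r0:3,r1:Add2,r2:4,r3:4
c3: CDB Add1=-5; issue ADD r2<-Add1 | r0:3,r1:Add2,r2:Add1,r3:4
c4: stall | r0:3,r1:Add2,r2:Add1,r3:4
c5: CDB Add1=7; issue SUB r1<-Add1 | r0:3,r1:Add1,r2:7,r3:4
c6: CDB Add2=9; issue MUL r1<-Mul1 | r0:3,r1:Mul1,r2:7,r3:4
c7: CDB Add1=3; issue MUL r3<-Mul2 | r0:3,r1:Mul1,r2:7,r3:Mul2
c8: issue SUB r2<-Add1 | r0:3,r1:Mul1,r2:Add1,r3:Mul2
c9: - | r0:3,r1:Mul1,r2:Add1,r3:Mul2
c10: - | r0:3,r1:Mul1,r2:Add1,r3:Mul2
c11: CDB Mul1=12 | r0:3,r1:12,r2:Add1,r3:Mul2
c12: CDB Mul2=9 | r0:3,r1:12,r2:Add1,r3:9
c13: - | r0:3,r1:12,r2:Add1,r3:9
c14: CDB Add1=-2 | r0:3,r1:12,r2:-2,r3:9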